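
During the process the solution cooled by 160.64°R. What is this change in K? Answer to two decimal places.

For a temperature interval the offset drops out; only the factor 5/9 applies.
160.64 × 5/9 = 89.24.

89.24 K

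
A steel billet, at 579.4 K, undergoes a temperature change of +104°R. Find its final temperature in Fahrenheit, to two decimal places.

687.25°F

Initial temperature in Celsius: 579.4 - 273.15 = 306.2500°C.
The 104°R change is an interval, so only the factor 5/9 applies: +104 × 5/9 = +57.7778°C.
Final Celsius temperature: 306.2500 + 57.7778 = 364.0278°C.
In Fahrenheit: 364.0278 × 1.8 + 32 = 687.25°F.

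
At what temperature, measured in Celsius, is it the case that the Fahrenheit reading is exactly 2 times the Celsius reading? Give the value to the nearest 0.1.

160.0°C

Let C be the Celsius reading. The Fahrenheit reading is F = 1.8·C + 32.
Require F = 2·C: 1.8·C + 32 = 2·C.
(-0.2)·C = -32  ⇒  C = 160.0.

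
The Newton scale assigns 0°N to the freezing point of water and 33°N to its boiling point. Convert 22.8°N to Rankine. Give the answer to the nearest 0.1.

Linear interpolation between the fixed points: C = (22.8 - 0) × 100 / (33 - 0) = 69.0909°C.
Then 69.0909 × 1.8 + 491.67 = 616.0°R.

616.0°R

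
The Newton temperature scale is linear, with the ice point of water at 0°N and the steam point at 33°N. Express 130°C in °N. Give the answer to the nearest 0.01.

Linearly onto the Newton scale: 0 + (130.0000 / 100) × (33 - 0) = 42.90°N.

42.90°N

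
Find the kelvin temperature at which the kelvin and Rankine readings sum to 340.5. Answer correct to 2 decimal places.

Let K be the kelvin reading. The Rankine reading is R = 1.8·K.
Require K + R = 340.5: (2.8)·K = 340.5.
K = (340.5) / (2.8) = 121.61.

121.61 K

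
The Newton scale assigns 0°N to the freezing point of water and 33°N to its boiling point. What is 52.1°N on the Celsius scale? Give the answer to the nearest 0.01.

Linear interpolation between the fixed points: C = (52.1 - 0) × 100 / (33 - 0) = 157.8788°C.

157.88°C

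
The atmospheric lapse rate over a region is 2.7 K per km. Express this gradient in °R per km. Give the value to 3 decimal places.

Since only a temperature interval is involved, the additive offset between the scales drops out.
A change of 1 K is a change of 1.8°R, so 2.7 × 1.8 = 4.860.

4.860 °R/km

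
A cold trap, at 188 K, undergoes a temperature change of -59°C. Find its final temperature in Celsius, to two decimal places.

-144.15°C

Initial temperature in Celsius: 188 - 273.15 = -85.1500°C.
Final Celsius temperature: -85.1500 - 59.0000 = -144.1500°C.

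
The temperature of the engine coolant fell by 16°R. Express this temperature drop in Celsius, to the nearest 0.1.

An interval of 1°R corresponds to 5/9°C.
16 × 5/9 = 8.9.

8.9°C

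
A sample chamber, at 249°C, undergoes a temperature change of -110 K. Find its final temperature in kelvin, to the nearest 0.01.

412.15 K

The 110 K change is an interval; Kelvin and Celsius degrees are the same size, so ΔC = -110°C.
Final Celsius temperature: 249.0000 - 110.0000 = 139.0000°C.
In kelvin: 139.0000 + 273.15 = 412.15 K.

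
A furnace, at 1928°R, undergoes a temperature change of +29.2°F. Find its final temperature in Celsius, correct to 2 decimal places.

Initial temperature in Celsius: (1928 - 491.67) × 5/9 = 797.9611°C.
The 29.2°F change is an interval, so only the factor 5/9 applies: +29.2 × 5/9 = +16.2222°C.
Final Celsius temperature: 797.9611 + 16.2222 = 814.1833°C.

814.18°C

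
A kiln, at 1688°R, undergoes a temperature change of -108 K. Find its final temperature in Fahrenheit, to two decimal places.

Initial temperature in Celsius: (1688 - 491.67) × 5/9 = 664.6278°C.
The 108 K change is an interval; Kelvin and Celsius degrees are the same size, so ΔC = -108°C.
Final Celsius temperature: 664.6278 - 108.0000 = 556.6278°C.
In Fahrenheit: 556.6278 × 1.8 + 32 = 1033.93°F.

1033.93°F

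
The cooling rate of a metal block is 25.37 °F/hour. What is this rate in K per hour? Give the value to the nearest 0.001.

The quantity depends on a temperature interval, so only the ratio of degree sizes applies; the offset between the scales is irrelevant.
A change of 1°F is a change of 5/9 K, so 25.37 × 5/9 = 14.094.

14.094 K/hour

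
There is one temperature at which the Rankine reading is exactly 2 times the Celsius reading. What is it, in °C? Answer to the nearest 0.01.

2458.35°C

Let C be the Celsius reading. The Rankine reading is R = 1.8·C + 491.67.
Require R = 2·C: 1.8·C + 491.67 = 2·C.
(-0.2)·C = -491.67  ⇒  C = 2458.35.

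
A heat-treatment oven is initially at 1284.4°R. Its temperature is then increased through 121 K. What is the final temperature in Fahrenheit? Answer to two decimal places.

Initial temperature in Celsius: (1284.4 - 491.67) × 5/9 = 440.4056°C.
The 121 K change is an interval; Kelvin and Celsius degrees are the same size, so ΔC = +121°C.
Final Celsius temperature: 440.4056 + 121.0000 = 561.4056°C.
In Fahrenheit: 561.4056 × 1.8 + 32 = 1042.53°F.

1042.53°F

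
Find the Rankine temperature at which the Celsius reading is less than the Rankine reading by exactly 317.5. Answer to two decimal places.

Let R be the Rankine reading. The Celsius reading is C = 5/9·R - 273.15.
Require C - R = -317.5: (-4/9)·R - 273.15 = -317.5.
R = (-317.5 + 273.15) / (-4/9) = 99.79.

99.79°R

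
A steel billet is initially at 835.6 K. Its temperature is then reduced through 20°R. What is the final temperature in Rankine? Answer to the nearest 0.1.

Initial temperature in Celsius: 835.6 - 273.15 = 562.4500°C.
The 20°R change is an interval, so only the factor 5/9 applies: -20 × 5/9 = -11.1111°C.
Final Celsius temperature: 562.4500 - 11.1111 = 551.3389°C.
In Rankine: 551.3389 × 1.8 + 491.67 = 1484.1°R.

1484.1°R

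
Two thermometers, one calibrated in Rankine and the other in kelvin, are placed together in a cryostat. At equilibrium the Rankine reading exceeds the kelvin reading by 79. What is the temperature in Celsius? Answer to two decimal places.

-174.40°C

Let x be the Rankine reading; then the kelvin reading is 5/9·x.
(5/9·x) - x = -79  ⇒  (-4/9)·x = -79  ⇒  x = 177.7500°R.
In Celsius: (177.75 - 491.67) × 5/9 = -174.40°C.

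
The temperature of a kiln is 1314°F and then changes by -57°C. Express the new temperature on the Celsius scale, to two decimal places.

655.22°C

Initial temperature in Celsius: (1314 - 32) × 5/9 = 712.2222°C.
Final Celsius temperature: 712.2222 - 57.0000 = 655.2222°C.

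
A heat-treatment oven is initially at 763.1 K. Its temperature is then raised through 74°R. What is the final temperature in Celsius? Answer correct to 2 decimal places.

531.06°C

Initial temperature in Celsius: 763.1 - 273.15 = 489.9500°C.
The 74°R change is an interval, so only the factor 5/9 applies: +74 × 5/9 = +41.1111°C.
Final Celsius temperature: 489.9500 + 41.1111 = 531.0611°C.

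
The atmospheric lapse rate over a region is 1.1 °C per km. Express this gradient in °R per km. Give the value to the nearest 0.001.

1.980 °R/km

Since only a temperature interval is involved, the additive offset between the scales drops out.
A change of 1°C is a change of 1.8°R, so 1.1 × 1.8 = 1.980.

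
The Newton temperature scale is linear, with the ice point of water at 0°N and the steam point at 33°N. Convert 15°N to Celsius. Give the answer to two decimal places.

45.45°C

Linear interpolation between the fixed points: C = (15 - 0) × 100 / (33 - 0) = 45.4545°C.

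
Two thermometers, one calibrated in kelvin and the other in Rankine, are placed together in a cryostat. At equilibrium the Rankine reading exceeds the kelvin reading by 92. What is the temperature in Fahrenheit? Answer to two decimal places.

Let x be the kelvin reading; then the Rankine reading is 1.8·x.
(1.8·x) - x = 92  ⇒  (0.8)·x = 92  ⇒  x = 115.0000 K.
In Celsius: 115 - 273.15 = -158.1500°C.
In Fahrenheit: -158.1500 × 1.8 + 32 = -252.67°F.

-252.67°F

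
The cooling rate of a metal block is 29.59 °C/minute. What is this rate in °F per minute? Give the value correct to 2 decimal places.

53.26 °F/minute

Since only a temperature interval is involved, the additive offset between the scales drops out.
A change of 1°C is a change of 1.8°F, so 29.59 × 1.8 = 53.26.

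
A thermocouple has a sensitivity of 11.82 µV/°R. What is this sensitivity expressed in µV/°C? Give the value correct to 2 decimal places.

The quantity depends on a temperature interval, so only the ratio of degree sizes applies; the offset between the scales is irrelevant.
A change of 1°C is a change of 1.8°R, so per °C the value is 11.82 × 1.8 = 21.28.

21.28 µV/°C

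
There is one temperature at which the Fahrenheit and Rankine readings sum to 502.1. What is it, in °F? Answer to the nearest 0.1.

Let F be the Fahrenheit reading. The Rankine reading is R = 1·F + 459.67.
Require F + R = 502.1: (2)·F + 459.67 = 502.1.
F = (502.1 - 459.67) / (2) = 21.2.

21.2°F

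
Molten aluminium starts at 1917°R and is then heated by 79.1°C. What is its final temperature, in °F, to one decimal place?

Initial temperature in Celsius: (1917 - 491.67) × 5/9 = 791.8500°C.
Final Celsius temperature: 791.8500 + 79.1000 = 870.9500°C.
In Fahrenheit: 870.9500 × 1.8 + 32 = 1599.7°F.

1599.7°F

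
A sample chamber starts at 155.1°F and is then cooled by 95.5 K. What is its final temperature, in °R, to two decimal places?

Initial temperature in Celsius: (155.1 - 32) × 5/9 = 68.3889°C.
The 95.5 K change is an interval; Kelvin and Celsius degrees are the same size, so ΔC = -95.5°C.
Final Celsius temperature: 68.3889 - 95.5000 = -27.1111°C.
In Rankine: -27.1111 × 1.8 + 491.67 = 442.87°R.

442.87°R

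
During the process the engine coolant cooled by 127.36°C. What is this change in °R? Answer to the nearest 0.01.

An interval of 1°C corresponds to 1.8°R.
127.36 × 1.8 = 229.25.

229.25°R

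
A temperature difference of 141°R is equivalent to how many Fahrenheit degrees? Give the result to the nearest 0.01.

Rankine and Fahrenheit degrees are the same size, so the interval is unchanged: 141.00.

141.00°F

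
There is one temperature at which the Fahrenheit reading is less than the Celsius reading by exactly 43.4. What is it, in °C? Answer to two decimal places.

-94.25°C

Let C be the Celsius reading. The Fahrenheit reading is F = 1.8·C + 32.
Require F - C = -43.4: (0.8)·C + 32 = -43.4.
C = (-43.4 - 32) / (0.8) = -94.25.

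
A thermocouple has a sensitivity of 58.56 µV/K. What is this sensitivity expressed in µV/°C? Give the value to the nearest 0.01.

58.56 µV/°C

The quantity depends on a temperature interval, so only the ratio of degree sizes applies; the offset between the scales is irrelevant.
A change of 1°C is a change of 1 K, so per °C the value is 58.56 × 1 = 58.56.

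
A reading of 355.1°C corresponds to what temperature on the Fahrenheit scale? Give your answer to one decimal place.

In Fahrenheit: 355.1000 × 1.8 + 32 = 671.2°F.

671.2°F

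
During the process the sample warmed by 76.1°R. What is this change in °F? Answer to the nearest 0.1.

Rankine and Fahrenheit degrees are the same size, so the interval is unchanged: 76.1.

76.1°F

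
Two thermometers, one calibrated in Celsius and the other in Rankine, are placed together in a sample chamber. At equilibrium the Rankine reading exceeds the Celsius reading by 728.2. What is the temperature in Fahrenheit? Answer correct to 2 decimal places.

Let x be the Celsius reading; then the Rankine reading is 1.8·x + 491.67.
(1.8·x + 491.67) - x = 728.2  ⇒  (0.8)·x = 236.53  ⇒  x = 295.6625°C.
In Fahrenheit: 295.6625 × 1.8 + 32 = 564.19°F.

564.19°F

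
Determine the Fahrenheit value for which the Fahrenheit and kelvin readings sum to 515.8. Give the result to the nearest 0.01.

167.42°F

Let F be the Fahrenheit reading. The kelvin reading is K = 5/9·F + 255.372.
Require F + K = 515.8: (14/9)·F + 255.372 = 515.8.
F = (515.8 - 255.372) / (14/9) = 167.42.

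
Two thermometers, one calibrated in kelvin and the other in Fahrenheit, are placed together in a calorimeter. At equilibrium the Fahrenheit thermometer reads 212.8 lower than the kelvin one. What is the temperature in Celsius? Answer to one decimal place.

Let x be the kelvin reading; then the Fahrenheit reading is 1.8·x - 459.67.
(1.8·x - 459.67) - x = -212.8  ⇒  (0.8)·x = 246.87  ⇒  x = 308.5875 K.
In Celsius: 308.5875 - 273.15 = 35.4°C.

35.4°C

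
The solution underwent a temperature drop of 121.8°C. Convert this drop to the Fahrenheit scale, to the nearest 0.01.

An interval of 1°C corresponds to 1.8°F.
121.8 × 1.8 = 219.24.

219.24°F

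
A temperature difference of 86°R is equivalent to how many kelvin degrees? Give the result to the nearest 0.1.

47.8 K

An interval of 1°R corresponds to 5/9 K.
86 × 5/9 = 47.8.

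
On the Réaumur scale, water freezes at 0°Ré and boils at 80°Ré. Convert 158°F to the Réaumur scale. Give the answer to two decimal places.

56.00°Ré

First in Celsius: (158 - 32) × 5/9 = 70.0000°C.
Linearly onto the Réaumur scale: 0 + (70.0000 / 100) × (80 - 0) = 56.00°Ré.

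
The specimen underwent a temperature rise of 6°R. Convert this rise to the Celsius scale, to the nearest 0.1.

3.3°C

For a temperature interval the offset drops out; only the factor 5/9 applies.
6 × 5/9 = 3.3.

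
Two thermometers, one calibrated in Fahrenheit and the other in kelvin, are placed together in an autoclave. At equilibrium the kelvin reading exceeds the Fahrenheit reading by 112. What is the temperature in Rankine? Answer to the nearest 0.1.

782.3°R

Let x be the Fahrenheit reading; then the kelvin reading is 5/9·x + 255.372.
(5/9·x + 255.372) - x = 112  ⇒  (-4/9)·x = -143.372  ⇒  x = 322.5875°F.
In Celsius: (322.5875 - 32) × 5/9 = 161.4375°C.
In Rankine: 161.4375 × 1.8 + 491.67 = 782.3°R.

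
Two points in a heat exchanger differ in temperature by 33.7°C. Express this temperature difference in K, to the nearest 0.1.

33.7 K

Celsius and kelvin degrees are the same size, so the interval is unchanged: 33.7.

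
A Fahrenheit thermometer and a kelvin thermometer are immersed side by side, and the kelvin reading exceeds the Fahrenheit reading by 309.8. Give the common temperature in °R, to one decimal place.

337.2°R

Let x be the Fahrenheit reading; then the kelvin reading is 5/9·x + 255.372.
(5/9·x + 255.372) - x = 309.8  ⇒  (-4/9)·x = 54.4278  ⇒  x = -122.4625°F.
In Celsius: (-122.4625 - 32) × 5/9 = -85.8125°C.
In Rankine: -85.8125 × 1.8 + 491.67 = 337.2°R.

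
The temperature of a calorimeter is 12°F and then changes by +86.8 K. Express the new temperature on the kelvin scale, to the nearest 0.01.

348.84 K

Initial temperature in Celsius: (12 - 32) × 5/9 = -11.1111°C.
The 86.8 K change is an interval; Kelvin and Celsius degrees are the same size, so ΔC = +86.8°C.
Final Celsius temperature: -11.1111 + 86.8000 = 75.6889°C.
In kelvin: 75.6889 + 273.15 = 348.84 K.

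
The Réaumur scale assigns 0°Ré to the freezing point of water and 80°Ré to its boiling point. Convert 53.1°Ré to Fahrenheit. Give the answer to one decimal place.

151.5°F

Linear interpolation between the fixed points: C = (53.1 - 0) × 100 / (80 - 0) = 66.3750°C.
Then 66.3750 × 1.8 + 32 = 151.5°F.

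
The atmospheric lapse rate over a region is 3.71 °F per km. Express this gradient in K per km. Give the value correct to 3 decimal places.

2.061 K/km

The quantity depends on a temperature interval, so only the ratio of degree sizes applies; the offset between the scales is irrelevant.
A change of 1°F is a change of 5/9 K, so 3.71 × 5/9 = 2.061.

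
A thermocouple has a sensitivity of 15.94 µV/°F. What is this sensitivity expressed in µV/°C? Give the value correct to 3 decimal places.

28.692 µV/°C

Since only a temperature interval is involved, the additive offset between the scales drops out.
A change of 1°C is a change of 1.8°F, so per °C the value is 15.94 × 1.8 = 28.692.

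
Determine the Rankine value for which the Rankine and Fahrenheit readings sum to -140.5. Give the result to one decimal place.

159.6°R

Let R be the Rankine reading. The Fahrenheit reading is F = 1·R - 459.67.
Require R + F = -140.5: (2)·R - 459.67 = -140.5.
R = (-140.5 + 459.67) / (2) = 159.6.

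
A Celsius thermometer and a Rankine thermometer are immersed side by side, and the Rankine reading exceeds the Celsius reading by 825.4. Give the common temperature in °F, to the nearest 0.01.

782.89°F

Let x be the Celsius reading; then the Rankine reading is 1.8·x + 491.67.
(1.8·x + 491.67) - x = 825.4  ⇒  (0.8)·x = 333.73  ⇒  x = 417.1625°C.
In Fahrenheit: 417.1625 × 1.8 + 32 = 782.89°F.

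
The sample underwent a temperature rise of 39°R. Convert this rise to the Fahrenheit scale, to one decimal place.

Rankine and Fahrenheit degrees are the same size, so the interval is unchanged: 39.0.

39.0°F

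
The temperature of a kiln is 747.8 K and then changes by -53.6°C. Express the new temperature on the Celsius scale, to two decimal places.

Initial temperature in Celsius: 747.8 - 273.15 = 474.6500°C.
Final Celsius temperature: 474.6500 - 53.6000 = 421.0500°C.

421.05°C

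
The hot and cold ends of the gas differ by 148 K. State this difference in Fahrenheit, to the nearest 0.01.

Only the scale ratio 1.8 matters for a change in temperature.
148 × 1.8 = 266.40.

266.40°F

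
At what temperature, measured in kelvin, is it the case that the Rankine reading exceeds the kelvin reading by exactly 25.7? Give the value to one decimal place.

32.1 K

Let K be the kelvin reading. The Rankine reading is R = 1.8·K.
Require R - K = 25.7: (0.8)·K = 25.7.
K = (25.7) / (0.8) = 32.1.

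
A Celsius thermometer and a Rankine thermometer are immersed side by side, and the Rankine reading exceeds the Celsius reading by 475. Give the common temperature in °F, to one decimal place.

-5.5°F

Let x be the Celsius reading; then the Rankine reading is 1.8·x + 491.67.
(1.8·x + 491.67) - x = 475  ⇒  (0.8)·x = -16.67  ⇒  x = -20.8375°C.
In Fahrenheit: -20.8375 × 1.8 + 32 = -5.5°F.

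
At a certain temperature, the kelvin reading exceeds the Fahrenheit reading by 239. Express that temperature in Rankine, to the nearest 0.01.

496.51°R

Let x be the Fahrenheit reading; then the kelvin reading is 5/9·x + 255.372.
(5/9·x + 255.372) - x = 239  ⇒  (-4/9)·x = -16.3722  ⇒  x = 36.8375°F.
In Celsius: (36.8375 - 32) × 5/9 = 2.6875°C.
In Rankine: 2.6875 × 1.8 + 491.67 = 496.51°R.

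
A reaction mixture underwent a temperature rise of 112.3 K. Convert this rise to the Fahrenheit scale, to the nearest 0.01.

202.14°F

Only the scale ratio 1.8 matters for a change in temperature.
112.3 × 1.8 = 202.14.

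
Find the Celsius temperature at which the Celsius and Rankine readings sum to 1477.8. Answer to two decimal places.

352.19°C

Let C be the Celsius reading. The Rankine reading is R = 1.8·C + 491.67.
Require C + R = 1477.8: (2.8)·C + 491.67 = 1477.8.
C = (1477.8 - 491.67) / (2.8) = 352.19.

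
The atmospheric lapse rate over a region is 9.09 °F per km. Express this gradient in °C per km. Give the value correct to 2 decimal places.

The quantity depends on a temperature interval, so only the ratio of degree sizes applies; the offset between the scales is irrelevant.
A change of 1°F is a change of 5/9°C, so 9.09 × 5/9 = 5.05.

5.05 °C/km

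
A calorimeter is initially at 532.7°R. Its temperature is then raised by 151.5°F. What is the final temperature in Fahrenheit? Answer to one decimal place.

Initial temperature in Celsius: (532.7 - 491.67) × 5/9 = 22.7944°C.
The 151.5°F change is an interval, so only the factor 5/9 applies: +151.5 × 5/9 = +84.1667°C.
Final Celsius temperature: 22.7944 + 84.1667 = 106.9611°C.
In Fahrenheit: 106.9611 × 1.8 + 32 = 224.5°F.

224.5°F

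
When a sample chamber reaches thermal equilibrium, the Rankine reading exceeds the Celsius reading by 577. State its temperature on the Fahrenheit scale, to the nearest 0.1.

224.0°F

Let x be the Celsius reading; then the Rankine reading is 1.8·x + 491.67.
(1.8·x + 491.67) - x = 577  ⇒  (0.8)·x = 85.33  ⇒  x = 106.6625°C.
In Fahrenheit: 106.6625 × 1.8 + 32 = 224.0°F.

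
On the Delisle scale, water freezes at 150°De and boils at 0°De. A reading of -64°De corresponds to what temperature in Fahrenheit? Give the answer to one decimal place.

Linear interpolation between the fixed points: C = (-64 - 150) × 100 / (0 - 150) = 142.6667°C.
Then 142.6667 × 1.8 + 32 = 288.8°F.

288.8°F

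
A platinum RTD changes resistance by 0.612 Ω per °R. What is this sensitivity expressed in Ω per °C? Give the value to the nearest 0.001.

The quantity depends on a temperature interval, so only the ratio of degree sizes applies; the offset between the scales is irrelevant.
A change of 1°C is a change of 1.8°R, so per °C the value is 0.612 × 1.8 = 1.102.

1.102 Ω per °C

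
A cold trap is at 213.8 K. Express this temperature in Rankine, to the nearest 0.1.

In Celsius: 213.8 - 273.15 = -59.3500°C.
In Rankine: -59.3500 × 1.8 + 491.67 = 384.8°R.

384.8°R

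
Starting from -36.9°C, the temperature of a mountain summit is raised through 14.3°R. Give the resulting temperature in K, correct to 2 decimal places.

244.19 K

The 14.3°R change is an interval, so only the factor 5/9 applies: +14.3 × 5/9 = +7.9444°C.
Final Celsius temperature: -36.9000 + 7.9444 = -28.9556°C.
In kelvin: -28.9556 + 273.15 = 244.19 K.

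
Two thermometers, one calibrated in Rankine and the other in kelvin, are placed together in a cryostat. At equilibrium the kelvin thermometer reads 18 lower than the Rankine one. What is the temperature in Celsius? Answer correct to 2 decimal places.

Let x be the Rankine reading; then the kelvin reading is 5/9·x.
(5/9·x) - x = -18  ⇒  (-4/9)·x = -18  ⇒  x = 40.5000°R.
In Celsius: (40.5 - 491.67) × 5/9 = -250.65°C.

-250.65°C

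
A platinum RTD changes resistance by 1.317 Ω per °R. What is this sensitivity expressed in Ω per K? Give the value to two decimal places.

Since only a temperature interval is involved, the additive offset between the scales drops out.
A change of 1 K is a change of 1.8°R, so per K the value is 1.317 × 1.8 = 2.37.

2.37 Ω per K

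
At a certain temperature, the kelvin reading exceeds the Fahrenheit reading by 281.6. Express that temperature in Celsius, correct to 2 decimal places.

Let x be the kelvin reading; then the Fahrenheit reading is 1.8·x - 459.67.
(1.8·x - 459.67) - x = -281.6  ⇒  (0.8)·x = 178.07  ⇒  x = 222.5875 K.
In Celsius: 222.5875 - 273.15 = -50.56°C.

-50.56°C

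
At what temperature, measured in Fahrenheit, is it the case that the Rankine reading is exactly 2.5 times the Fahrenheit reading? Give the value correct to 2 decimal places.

306.45°F

Let F be the Fahrenheit reading. The Rankine reading is R = 1·F + 459.67.
Require R = 2.5·F: 1·F + 459.67 = 2.5·F.
(-1.5)·F = -459.67  ⇒  F = 306.45.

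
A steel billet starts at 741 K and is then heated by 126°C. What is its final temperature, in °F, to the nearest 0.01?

Initial temperature in Celsius: 741 - 273.15 = 467.8500°C.
Final Celsius temperature: 467.8500 + 126.0000 = 593.8500°C.
In Fahrenheit: 593.8500 × 1.8 + 32 = 1100.93°F.

1100.93°F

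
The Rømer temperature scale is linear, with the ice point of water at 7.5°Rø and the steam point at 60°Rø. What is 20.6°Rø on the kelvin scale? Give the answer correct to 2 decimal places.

298.10 K

Linear interpolation between the fixed points: C = (20.6 - 7.5) × 100 / (60 - 7.5) = 24.9524°C.
Then 24.9524 + 273.15 = 298.10 K.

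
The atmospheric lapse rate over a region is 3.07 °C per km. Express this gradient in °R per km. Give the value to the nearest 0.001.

5.526 °R/km

The quantity depends on a temperature interval, so only the ratio of degree sizes applies; the offset between the scales is irrelevant.
A change of 1°C is a change of 1.8°R, so 3.07 × 1.8 = 5.526.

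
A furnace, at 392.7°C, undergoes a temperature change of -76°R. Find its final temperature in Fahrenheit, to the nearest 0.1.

The 76°R change is an interval, so only the factor 5/9 applies: -76 × 5/9 = -42.2222°C.
Final Celsius temperature: 392.7000 - 42.2222 = 350.4778°C.
In Fahrenheit: 350.4778 × 1.8 + 32 = 662.9°F.

662.9°F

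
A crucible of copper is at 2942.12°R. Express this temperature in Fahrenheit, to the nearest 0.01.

2482.45°F

In Celsius: (2942.12 - 491.67) × 5/9 = 1361.3611°C.
In Fahrenheit: 1361.3611 × 1.8 + 32 = 2482.45°F.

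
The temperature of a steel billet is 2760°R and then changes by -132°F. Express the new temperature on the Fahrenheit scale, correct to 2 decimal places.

2168.33°F

Initial temperature in Celsius: (2760 - 491.67) × 5/9 = 1260.1833°C.
The 132°F change is an interval, so only the factor 5/9 applies: -132 × 5/9 = -73.3333°C.
Final Celsius temperature: 1260.1833 - 73.3333 = 1186.8500°C.
In Fahrenheit: 1186.8500 × 1.8 + 32 = 2168.33°F.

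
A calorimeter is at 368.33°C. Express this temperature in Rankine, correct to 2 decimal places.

1154.66°R

In Rankine: 368.3300 × 1.8 + 491.67 = 1154.66°R.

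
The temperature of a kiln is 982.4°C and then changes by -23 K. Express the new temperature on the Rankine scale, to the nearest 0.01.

2218.59°R

The 23 K change is an interval; Kelvin and Celsius degrees are the same size, so ΔC = -23°C.
Final Celsius temperature: 982.4000 - 23.0000 = 959.4000°C.
In Rankine: 959.4000 × 1.8 + 491.67 = 2218.59°R.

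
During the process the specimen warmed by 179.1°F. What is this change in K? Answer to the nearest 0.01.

For a temperature interval the offset drops out; only the factor 5/9 applies.
179.1 × 5/9 = 99.50.

99.50 K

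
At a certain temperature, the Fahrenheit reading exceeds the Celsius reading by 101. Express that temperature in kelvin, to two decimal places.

Let x be the Fahrenheit reading; then the Celsius reading is 5/9·x - 17.7778.
(5/9·x - 17.7778) - x = -101  ⇒  (-4/9)·x = -83.2222  ⇒  x = 187.2500°F.
In Celsius: (187.25 - 32) × 5/9 = 86.2500°C.
In kelvin: 86.2500 + 273.15 = 359.40 K.

359.40 K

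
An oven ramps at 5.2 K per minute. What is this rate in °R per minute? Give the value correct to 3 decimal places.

The quantity depends on a temperature interval, so only the ratio of degree sizes applies; the offset between the scales is irrelevant.
A change of 1 K is a change of 1.8°R, so 5.2 × 1.8 = 9.360.

9.360 °R/minute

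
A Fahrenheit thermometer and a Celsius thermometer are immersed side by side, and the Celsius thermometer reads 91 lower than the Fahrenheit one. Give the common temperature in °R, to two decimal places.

624.42°R

Let x be the Fahrenheit reading; then the Celsius reading is 5/9·x - 17.7778.
(5/9·x - 17.7778) - x = -91  ⇒  (-4/9)·x = -73.2222  ⇒  x = 164.7500°F.
In Celsius: (164.75 - 32) × 5/9 = 73.7500°C.
In Rankine: 73.7500 × 1.8 + 491.67 = 624.42°R.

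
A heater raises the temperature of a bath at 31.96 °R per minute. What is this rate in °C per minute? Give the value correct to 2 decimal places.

Since only a temperature interval is involved, the additive offset between the scales drops out.
A change of 1°R is a change of 5/9°C, so 31.96 × 5/9 = 17.76.

17.76 °C/minute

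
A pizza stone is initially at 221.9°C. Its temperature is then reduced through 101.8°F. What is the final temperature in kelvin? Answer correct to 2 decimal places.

The 101.8°F change is an interval, so only the factor 5/9 applies: -101.8 × 5/9 = -56.5556°C.
Final Celsius temperature: 221.9000 - 56.5556 = 165.3444°C.
In kelvin: 165.3444 + 273.15 = 438.49 K.

438.49 K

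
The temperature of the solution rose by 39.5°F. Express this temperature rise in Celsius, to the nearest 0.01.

For a temperature interval the offset drops out; only the factor 5/9 applies.
39.5 × 5/9 = 21.94.

21.94°C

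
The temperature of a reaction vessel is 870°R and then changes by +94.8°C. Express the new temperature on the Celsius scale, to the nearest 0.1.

305.0°C

Initial temperature in Celsius: (870 - 491.67) × 5/9 = 210.1833°C.
Final Celsius temperature: 210.1833 + 94.8000 = 304.9833°C.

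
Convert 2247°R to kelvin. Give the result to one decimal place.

In Celsius: (2247 - 491.67) × 5/9 = 975.1833°C.
In kelvin: 975.1833 + 273.15 = 1248.3 K.

1248.3 K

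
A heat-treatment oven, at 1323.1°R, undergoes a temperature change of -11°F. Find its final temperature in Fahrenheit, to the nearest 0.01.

Initial temperature in Celsius: (1323.1 - 491.67) × 5/9 = 461.9056°C.
The 11°F change is an interval, so only the factor 5/9 applies: -11 × 5/9 = -6.1111°C.
Final Celsius temperature: 461.9056 - 6.1111 = 455.7944°C.
In Fahrenheit: 455.7944 × 1.8 + 32 = 852.43°F.

852.43°F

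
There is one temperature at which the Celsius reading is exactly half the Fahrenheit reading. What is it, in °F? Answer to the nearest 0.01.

320.00°F

Let F be the Fahrenheit reading. The Celsius reading is C = 5/9·F - 17.7778.
Require C = 0.5·F: 5/9·F - 17.7778 = 0.5·F.
(1/18)·F = 17.7778  ⇒  F = 320.00.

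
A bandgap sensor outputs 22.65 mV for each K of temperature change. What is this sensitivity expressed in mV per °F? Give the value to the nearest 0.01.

12.58 mV per °F

Since only a temperature interval is involved, the additive offset between the scales drops out.
A change of 1°F is a change of 5/9 K, so per °F the value is 22.65 × 5/9 = 12.58.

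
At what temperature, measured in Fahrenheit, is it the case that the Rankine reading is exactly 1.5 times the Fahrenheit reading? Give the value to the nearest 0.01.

919.34°F

Let F be the Fahrenheit reading. The Rankine reading is R = 1·F + 459.67.
Require R = 1.5·F: 1·F + 459.67 = 1.5·F.
(-0.5)·F = -459.67  ⇒  F = 919.34.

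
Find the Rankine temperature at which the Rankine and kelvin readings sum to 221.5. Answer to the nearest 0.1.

Let R be the Rankine reading. The kelvin reading is K = 5/9·R.
Require R + K = 221.5: (14/9)·R = 221.5.
R = (221.5) / (14/9) = 142.4.

142.4°R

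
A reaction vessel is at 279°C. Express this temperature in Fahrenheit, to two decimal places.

In Fahrenheit: 279.0000 × 1.8 + 32 = 534.20°F.

534.20°F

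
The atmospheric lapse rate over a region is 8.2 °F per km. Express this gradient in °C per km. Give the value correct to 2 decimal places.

Since only a temperature interval is involved, the additive offset between the scales drops out.
A change of 1°F is a change of 5/9°C, so 8.2 × 5/9 = 4.56.

4.56 °C/km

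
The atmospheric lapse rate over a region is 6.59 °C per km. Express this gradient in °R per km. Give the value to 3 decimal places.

Since only a temperature interval is involved, the additive offset between the scales drops out.
A change of 1°C is a change of 1.8°R, so 6.59 × 1.8 = 11.862.

11.862 °R/km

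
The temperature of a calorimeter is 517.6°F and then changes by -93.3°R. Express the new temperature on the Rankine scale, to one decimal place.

884.0°R

Initial temperature in Celsius: (517.6 - 32) × 5/9 = 269.7778°C.
The 93.3°R change is an interval, so only the factor 5/9 applies: -93.3 × 5/9 = -51.8333°C.
Final Celsius temperature: 269.7778 - 51.8333 = 217.9444°C.
In Rankine: 217.9444 × 1.8 + 491.67 = 884.0°R.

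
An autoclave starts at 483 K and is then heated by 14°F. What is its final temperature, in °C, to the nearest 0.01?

Initial temperature in Celsius: 483 - 273.15 = 209.8500°C.
The 14°F change is an interval, so only the factor 5/9 applies: +14 × 5/9 = +7.7778°C.
Final Celsius temperature: 209.8500 + 7.7778 = 217.6278°C.

217.63°C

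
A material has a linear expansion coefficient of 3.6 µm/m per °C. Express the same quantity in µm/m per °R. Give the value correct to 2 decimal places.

The quantity depends on a temperature interval, so only the ratio of degree sizes applies; the offset between the scales is irrelevant.
A change of 1°R is a change of 5/9°C, so per °R the value is 3.6 × 5/9 = 2.00.

2.00 µm/m per °R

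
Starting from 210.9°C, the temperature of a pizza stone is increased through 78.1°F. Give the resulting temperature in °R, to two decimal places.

949.39°R

The 78.1°F change is an interval, so only the factor 5/9 applies: +78.1 × 5/9 = +43.3889°C.
Final Celsius temperature: 210.9000 + 43.3889 = 254.2889°C.
In Rankine: 254.2889 × 1.8 + 491.67 = 949.39°R.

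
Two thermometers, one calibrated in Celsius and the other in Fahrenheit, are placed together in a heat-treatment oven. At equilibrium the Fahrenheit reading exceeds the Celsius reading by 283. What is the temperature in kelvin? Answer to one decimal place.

Let x be the Celsius reading; then the Fahrenheit reading is 1.8·x + 32.
(1.8·x + 32) - x = 283  ⇒  (0.8)·x = 251  ⇒  x = 313.7500°C.
In kelvin: 313.7500 + 273.15 = 586.9 K.

586.9 K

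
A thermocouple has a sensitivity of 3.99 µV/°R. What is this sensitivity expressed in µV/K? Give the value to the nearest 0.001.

7.182 µV/K

The quantity depends on a temperature interval, so only the ratio of degree sizes applies; the offset between the scales is irrelevant.
A change of 1 K is a change of 1.8°R, so per K the value is 3.99 × 1.8 = 7.182.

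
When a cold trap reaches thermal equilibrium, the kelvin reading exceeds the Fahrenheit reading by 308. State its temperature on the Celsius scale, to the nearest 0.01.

-83.56°C

Let x be the kelvin reading; then the Fahrenheit reading is 1.8·x - 459.67.
(1.8·x - 459.67) - x = -308  ⇒  (0.8)·x = 151.67  ⇒  x = 189.5875 K.
In Celsius: 189.5875 - 273.15 = -83.56°C.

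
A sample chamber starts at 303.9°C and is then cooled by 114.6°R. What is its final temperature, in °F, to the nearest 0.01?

The 114.6°R change is an interval, so only the factor 5/9 applies: -114.6 × 5/9 = -63.6667°C.
Final Celsius temperature: 303.9000 - 63.6667 = 240.2333°C.
In Fahrenheit: 240.2333 × 1.8 + 32 = 464.42°F.

464.42°F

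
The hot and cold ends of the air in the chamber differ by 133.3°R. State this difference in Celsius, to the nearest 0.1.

74.1°C

For a temperature interval the offset drops out; only the factor 5/9 applies.
133.3 × 5/9 = 74.1.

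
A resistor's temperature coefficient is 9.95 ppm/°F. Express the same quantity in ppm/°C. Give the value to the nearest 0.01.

17.91 ppm/°C

The quantity depends on a temperature interval, so only the ratio of degree sizes applies; the offset between the scales is irrelevant.
A change of 1°C is a change of 1.8°F, so per °C the value is 9.95 × 1.8 = 17.91.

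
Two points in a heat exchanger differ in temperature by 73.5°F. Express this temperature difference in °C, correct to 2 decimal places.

40.83°C

An interval of 1°F corresponds to 5/9°C.
73.5 × 5/9 = 40.83.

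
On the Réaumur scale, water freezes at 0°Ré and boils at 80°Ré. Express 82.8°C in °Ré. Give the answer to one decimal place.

Linearly onto the Réaumur scale: 0 + (82.8000 / 100) × (80 - 0) = 66.2°Ré.

66.2°Ré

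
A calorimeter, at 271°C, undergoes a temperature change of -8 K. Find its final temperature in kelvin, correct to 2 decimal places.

The 8 K change is an interval; Kelvin and Celsius degrees are the same size, so ΔC = -8°C.
Final Celsius temperature: 271.0000 - 8.0000 = 263.0000°C.
In kelvin: 263.0000 + 273.15 = 536.15 K.

536.15 K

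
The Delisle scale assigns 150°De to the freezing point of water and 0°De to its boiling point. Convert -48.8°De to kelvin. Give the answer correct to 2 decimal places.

405.68 K

Linear interpolation between the fixed points: C = (-48.8 - 150) × 100 / (0 - 150) = 132.5333°C.
Then 132.5333 + 273.15 = 405.68 K.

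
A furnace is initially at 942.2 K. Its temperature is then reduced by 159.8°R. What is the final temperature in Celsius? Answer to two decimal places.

580.27°C

Initial temperature in Celsius: 942.2 - 273.15 = 669.0500°C.
The 159.8°R change is an interval, so only the factor 5/9 applies: -159.8 × 5/9 = -88.7778°C.
Final Celsius temperature: 669.0500 - 88.7778 = 580.2722°C.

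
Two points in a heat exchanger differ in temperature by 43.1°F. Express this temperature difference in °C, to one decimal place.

23.9°C

For a temperature interval the offset drops out; only the factor 5/9 applies.
43.1 × 5/9 = 23.9.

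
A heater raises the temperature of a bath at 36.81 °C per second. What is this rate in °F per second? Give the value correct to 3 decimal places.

66.258 °F/second

Since only a temperature interval is involved, the additive offset between the scales drops out.
A change of 1°C is a change of 1.8°F, so 36.81 × 1.8 = 66.258.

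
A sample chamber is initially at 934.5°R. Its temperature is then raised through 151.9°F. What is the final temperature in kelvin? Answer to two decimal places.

Initial temperature in Celsius: (934.5 - 491.67) × 5/9 = 246.0167°C.
The 151.9°F change is an interval, so only the factor 5/9 applies: +151.9 × 5/9 = +84.3889°C.
Final Celsius temperature: 246.0167 + 84.3889 = 330.4056°C.
In kelvin: 330.4056 + 273.15 = 603.56 K.

603.56 K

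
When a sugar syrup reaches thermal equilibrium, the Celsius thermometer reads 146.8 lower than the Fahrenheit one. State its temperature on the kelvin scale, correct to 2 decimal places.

Let x be the Fahrenheit reading; then the Celsius reading is 5/9·x - 17.7778.
(5/9·x - 17.7778) - x = -146.8  ⇒  (-4/9)·x = -129.022  ⇒  x = 290.3000°F.
In Celsius: (290.3 - 32) × 5/9 = 143.5000°C.
In kelvin: 143.5000 + 273.15 = 416.65 K.

416.65 K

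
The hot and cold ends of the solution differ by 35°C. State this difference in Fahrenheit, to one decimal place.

63.0°F

For a temperature interval the offset drops out; only the factor 1.8 applies.
35 × 1.8 = 63.0.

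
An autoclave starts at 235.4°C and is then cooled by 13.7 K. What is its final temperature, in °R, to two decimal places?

890.73°R

The 13.7 K change is an interval; Kelvin and Celsius degrees are the same size, so ΔC = -13.7°C.
Final Celsius temperature: 235.4000 - 13.7000 = 221.7000°C.
In Rankine: 221.7000 × 1.8 + 491.67 = 890.73°R.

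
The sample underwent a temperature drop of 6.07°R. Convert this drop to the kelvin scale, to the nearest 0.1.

3.4 K

Only the scale ratio 5/9 matters for a change in temperature.
6.07 × 5/9 = 3.4.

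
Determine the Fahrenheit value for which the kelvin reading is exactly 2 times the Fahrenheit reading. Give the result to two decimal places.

176.80°F

Let F be the Fahrenheit reading. The kelvin reading is K = 5/9·F + 255.372.
Require K = 2·F: 5/9·F + 255.372 = 2·F.
(-13/9)·F = -255.372  ⇒  F = 176.80.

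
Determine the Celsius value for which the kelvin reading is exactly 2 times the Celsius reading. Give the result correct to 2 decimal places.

Let C be the Celsius reading. The kelvin reading is K = 1·C + 273.15.
Require K = 2·C: 1·C + 273.15 = 2·C.
(-1)·C = -273.15  ⇒  C = 273.15.

273.15°C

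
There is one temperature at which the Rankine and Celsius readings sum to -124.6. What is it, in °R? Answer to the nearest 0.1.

Let R be the Rankine reading. The Celsius reading is C = 5/9·R - 273.15.
Require R + C = -124.6: (14/9)·R - 273.15 = -124.6.
R = (-124.6 + 273.15) / (14/9) = 95.5.

95.5°R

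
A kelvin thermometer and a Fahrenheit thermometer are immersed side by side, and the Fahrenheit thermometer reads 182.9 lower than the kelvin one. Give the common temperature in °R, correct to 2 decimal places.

Let x be the kelvin reading; then the Fahrenheit reading is 1.8·x - 459.67.
(1.8·x - 459.67) - x = -182.9  ⇒  (0.8)·x = 276.77  ⇒  x = 345.9625 K.
In Celsius: 345.9625 - 273.15 = 72.8125°C.
In Rankine: 72.8125 × 1.8 + 491.67 = 622.73°R.

622.73°R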